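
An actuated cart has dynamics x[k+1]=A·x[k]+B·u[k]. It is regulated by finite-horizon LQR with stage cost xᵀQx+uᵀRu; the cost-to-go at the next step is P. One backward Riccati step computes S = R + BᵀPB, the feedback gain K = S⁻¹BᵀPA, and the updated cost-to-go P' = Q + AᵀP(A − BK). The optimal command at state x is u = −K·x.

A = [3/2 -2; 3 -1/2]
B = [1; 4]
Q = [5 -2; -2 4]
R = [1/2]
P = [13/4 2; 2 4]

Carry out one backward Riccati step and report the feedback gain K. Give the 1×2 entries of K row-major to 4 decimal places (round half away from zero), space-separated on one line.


0.8463 -0.3761

BᵀP = [11.2500 18.0000]
S = R + BᵀPB = [1/2] + [83.2500] = [83.7500]
BᵀPA = [70.8750 -31.5000]
K = S⁻¹·BᵀPA = [0.8463 -0.3761]
A−BK = [0.6537 -1.6239; -0.3851 1.0045]
AᵀP(A−BK) = [1.3332 -2.5925; -2.5925 6.1522]
P' = Q + AᵀP(A−BK) = [6.3332 -4.5925; -4.5925 10.1522]
tr(P') = 16.4854


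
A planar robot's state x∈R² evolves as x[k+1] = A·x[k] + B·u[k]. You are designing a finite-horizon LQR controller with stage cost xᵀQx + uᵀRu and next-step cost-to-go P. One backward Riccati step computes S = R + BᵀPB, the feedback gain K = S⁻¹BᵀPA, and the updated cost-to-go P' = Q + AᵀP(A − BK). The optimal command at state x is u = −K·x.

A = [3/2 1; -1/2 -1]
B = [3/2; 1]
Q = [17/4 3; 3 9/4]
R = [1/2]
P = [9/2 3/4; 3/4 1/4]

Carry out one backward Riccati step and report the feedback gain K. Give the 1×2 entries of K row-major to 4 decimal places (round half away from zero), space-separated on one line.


0.8048 0.4667

BᵀP = [7.5000 1.3750]
S = R + BᵀPB = [1/2] + [12.6250] = [13.1250]
BᵀPA = [10.5625 6.1250]
K = S⁻¹·BᵀPA = [0.8048 0.4667]
A−BK = [0.2929 0.3000; -1.3048 -1.4667]
AᵀP(A−BK) = [0.5622 0.4458; 0.4458 0.3917]
P' = Q + AᵀP(A−BK) = [4.8122 3.4458; 3.4458 2.6417]
tr(P') = 7.4539


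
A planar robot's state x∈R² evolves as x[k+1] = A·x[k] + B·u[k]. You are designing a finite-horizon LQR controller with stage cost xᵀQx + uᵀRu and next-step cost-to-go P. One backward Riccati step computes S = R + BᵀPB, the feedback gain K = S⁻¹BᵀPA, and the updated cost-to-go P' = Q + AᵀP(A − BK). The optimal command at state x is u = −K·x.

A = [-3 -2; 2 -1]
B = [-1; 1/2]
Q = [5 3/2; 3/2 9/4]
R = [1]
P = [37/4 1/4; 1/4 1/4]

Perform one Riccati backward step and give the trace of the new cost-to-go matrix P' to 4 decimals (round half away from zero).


20.0761

BᵀP = [-9.1250 -0.1250]
S = R + BᵀPB = [1] + [9.0625] = [10.0625]
BᵀPA = [27.1250 18.3750]
K = S⁻¹·BᵀPA = [2.6957 1.8261]
A−BK = [-0.3043 -0.1739; 0.6522 -1.9130]
AᵀP(A−BK) = [8.1304 5.2174; 5.2174 4.6957]
P' = Q + AᵀP(A−BK) = [13.1304 6.7174; 6.7174 6.9457]
tr(P') = 20.0761


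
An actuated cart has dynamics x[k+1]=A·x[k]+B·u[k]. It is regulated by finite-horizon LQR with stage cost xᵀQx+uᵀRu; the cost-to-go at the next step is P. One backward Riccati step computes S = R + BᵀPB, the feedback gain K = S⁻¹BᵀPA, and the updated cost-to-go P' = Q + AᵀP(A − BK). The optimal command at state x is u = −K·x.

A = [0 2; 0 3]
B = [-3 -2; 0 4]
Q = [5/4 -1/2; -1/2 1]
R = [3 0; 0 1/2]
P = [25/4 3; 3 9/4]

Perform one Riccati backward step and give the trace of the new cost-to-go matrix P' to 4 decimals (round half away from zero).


BᵀP = [-18.7500 -9.0000; -0.5000 3.0000]
S = R + BᵀPB = [3 0; 0 1/2] + [56.2500 1.5000; 1.5000 13.0000] = [59.2500 1.5000; 1.5000 13.5000]
BᵀPA = [0.0000 -64.5000; 0.0000 8.0000]
K = S⁻¹·BᵀPA = [0.0000 -1.1067; 0.0000 0.7156]
A−BK = [0.0000 0.1110; 0.0000 0.1378]
AᵀP(A−BK) = [0.0000 0.0000; 0.0000 4.1419]
P' = Q + AᵀP(A−BK) = [1.2500 -0.5000; -0.5000 5.1419]
tr(P') = 6.3919

6.3919


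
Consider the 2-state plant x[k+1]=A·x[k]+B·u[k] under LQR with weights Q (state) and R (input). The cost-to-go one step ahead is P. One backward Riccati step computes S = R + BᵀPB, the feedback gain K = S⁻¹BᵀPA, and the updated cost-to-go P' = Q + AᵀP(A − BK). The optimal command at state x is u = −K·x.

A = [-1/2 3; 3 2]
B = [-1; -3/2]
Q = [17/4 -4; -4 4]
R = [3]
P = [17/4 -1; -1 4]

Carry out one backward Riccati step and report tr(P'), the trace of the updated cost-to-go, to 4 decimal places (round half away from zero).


51.4151

BᵀP = [-2.7500 -5.0000]
S = R + BᵀPB = [3] + [10.2500] = [13.2500]
BᵀPA = [-13.6250 -18.2500]
K = S⁻¹·BᵀPA = [-1.0283 -1.3774]
A−BK = [-1.5283 1.6226; 1.4575 -0.0660]
AᵀP(A−BK) = [26.0519 -9.1415; -9.1415 17.1132]
P' = Q + AᵀP(A−BK) = [30.3019 -13.1415; -13.1415 21.1132]
tr(P') = 51.4151


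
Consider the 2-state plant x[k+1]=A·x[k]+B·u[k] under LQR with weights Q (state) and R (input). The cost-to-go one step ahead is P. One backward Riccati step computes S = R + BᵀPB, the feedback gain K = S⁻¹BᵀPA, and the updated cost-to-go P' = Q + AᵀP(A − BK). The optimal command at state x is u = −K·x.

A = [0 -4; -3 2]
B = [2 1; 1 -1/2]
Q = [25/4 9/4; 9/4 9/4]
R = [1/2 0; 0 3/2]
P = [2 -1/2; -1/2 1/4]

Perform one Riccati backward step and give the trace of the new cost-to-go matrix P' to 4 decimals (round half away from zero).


BᵀP = [3.5000 -0.7500; 2.2500 -0.6250]
S = R + BᵀPB = [1/2 0; 0 3/2] + [6.2500 3.8750; 3.8750 2.5625] = [6.7500 3.8750; 3.8750 4.0625]
BᵀPA = [2.2500 -15.5000; 1.8750 -10.2500]
K = S⁻¹·BᵀPA = [0.1511 -1.8741; 0.3174 -0.7355]
A−BK = [-0.6196 0.4836; -2.9924 3.5063]
AᵀP(A−BK) = [1.3149 -1.9043; -1.9043 4.4131]
P' = Q + AᵀP(A−BK) = [7.5649 0.3457; 0.3457 6.6631]
tr(P') = 14.2280

14.2280


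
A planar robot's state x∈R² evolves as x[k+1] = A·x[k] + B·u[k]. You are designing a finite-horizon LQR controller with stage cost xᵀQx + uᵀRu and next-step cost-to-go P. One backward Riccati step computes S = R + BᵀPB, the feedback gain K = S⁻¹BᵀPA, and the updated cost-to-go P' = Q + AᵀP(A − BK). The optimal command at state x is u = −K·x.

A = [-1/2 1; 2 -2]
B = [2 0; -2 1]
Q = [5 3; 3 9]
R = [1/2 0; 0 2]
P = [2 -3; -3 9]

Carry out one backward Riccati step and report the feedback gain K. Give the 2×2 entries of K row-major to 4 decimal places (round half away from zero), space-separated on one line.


BᵀP = [10.0000 -24.0000; -3.0000 9.0000]
S = R + BᵀPB = [1/2 0; 0 2] + [68.0000 -24.0000; -24.0000 9.0000] = [68.5000 -24.0000; -24.0000 11.0000]
BᵀPA = [-53.0000 58.0000; 19.5000 -21.0000]
K = S⁻¹·BᵀPA = [-0.6479 0.7549; 0.3592 -0.2620]
A−BK = [0.7958 -0.5099; 0.3451 -0.2282]
AᵀP(A−BK) = [1.1585 -0.8803; -0.8803 0.7127]
P' = Q + AᵀP(A−BK) = [6.1585 2.1197; 2.1197 9.7127]
tr(P') = 15.8711

-0.6479 0.7549 0.3592 -0.2620


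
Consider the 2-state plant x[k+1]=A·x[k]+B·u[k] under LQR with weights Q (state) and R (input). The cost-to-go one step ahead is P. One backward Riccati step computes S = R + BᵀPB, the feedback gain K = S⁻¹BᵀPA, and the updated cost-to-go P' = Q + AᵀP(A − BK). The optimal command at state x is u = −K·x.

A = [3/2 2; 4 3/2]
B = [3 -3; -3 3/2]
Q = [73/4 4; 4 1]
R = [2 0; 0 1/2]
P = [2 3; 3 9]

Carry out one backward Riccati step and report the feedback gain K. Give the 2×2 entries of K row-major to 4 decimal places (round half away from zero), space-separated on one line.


-2.6961 -1.4031 -2.7897 -1.8302

BᵀP = [-3.0000 -18.0000; -1.5000 4.5000]
S = R + BᵀPB = [2 0; 0 1/2] + [45.0000 -18.0000; -18.0000 11.2500] = [47.0000 -18.0000; -18.0000 11.7500]
BᵀPA = [-76.5000 -33.0000; 15.7500 3.7500]
K = S⁻¹·BᵀPA = [-2.6961 -1.4031; -2.7897 -1.8302]
A−BK = [1.2191 0.7185; 0.0964 0.0361]
AᵀP(A−BK) = [22.1895 12.2415; 12.2415 6.8122]
P' = Q + AᵀP(A−BK) = [40.4395 16.2415; 16.2415 7.8122]
tr(P') = 48.2516


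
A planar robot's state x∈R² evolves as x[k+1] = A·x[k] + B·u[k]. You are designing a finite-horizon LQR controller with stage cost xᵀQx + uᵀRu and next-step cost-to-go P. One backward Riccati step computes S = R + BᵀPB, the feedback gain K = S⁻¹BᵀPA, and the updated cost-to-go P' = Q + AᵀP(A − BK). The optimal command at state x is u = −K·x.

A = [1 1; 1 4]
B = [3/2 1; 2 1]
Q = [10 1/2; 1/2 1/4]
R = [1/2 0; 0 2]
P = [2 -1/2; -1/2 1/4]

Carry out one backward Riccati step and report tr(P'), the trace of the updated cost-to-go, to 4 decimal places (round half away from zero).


12.1192

BᵀP = [2.0000 -0.2500; 1.5000 -0.2500]
S = R + BᵀPB = [1/2 0; 0 2] + [2.5000 1.7500; 1.7500 1.2500] = [3.0000 1.7500; 1.7500 3.2500]
BᵀPA = [1.7500 1.0000; 1.2500 0.5000]
K = S⁻¹·BᵀPA = [0.5234 0.3551; 0.1028 -0.0374]
A−BK = [0.1121 0.5047; -0.1495 3.3271]
AᵀP(A−BK) = [0.2056 -0.0748; -0.0748 1.6636]
P' = Q + AᵀP(A−BK) = [10.2056 0.4252; 0.4252 1.9136]
tr(P') = 12.1192


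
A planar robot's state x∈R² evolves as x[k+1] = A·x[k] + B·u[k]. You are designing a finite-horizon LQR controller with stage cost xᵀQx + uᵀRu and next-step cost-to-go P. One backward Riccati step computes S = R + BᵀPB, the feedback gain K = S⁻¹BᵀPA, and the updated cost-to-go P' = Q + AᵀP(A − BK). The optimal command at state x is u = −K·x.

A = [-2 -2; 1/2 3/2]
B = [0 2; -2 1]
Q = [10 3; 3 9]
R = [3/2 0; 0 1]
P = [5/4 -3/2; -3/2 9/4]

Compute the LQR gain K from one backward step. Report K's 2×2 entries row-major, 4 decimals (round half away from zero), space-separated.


BᵀP = [3.0000 -4.5000; 1.0000 -0.7500]
S = R + BᵀPB = [3/2 0; 0 1] + [9.0000 1.5000; 1.5000 1.2500] = [10.5000 1.5000; 1.5000 2.2500]
BᵀPA = [-8.2500 -12.7500; -2.3750 -3.1250]
K = S⁻¹·BᵀPA = [-0.7018 -1.1228; -0.5877 -0.6404]
A−BK = [-0.8246 -0.7193; -0.3158 -0.1053]
AᵀP(A−BK) = [1.3772 1.9035; 1.9035 2.7456]
P' = Q + AᵀP(A−BK) = [11.3772 4.9035; 4.9035 11.7456]
tr(P') = 23.1228

-0.7018 -1.1228 -0.5877 -0.6404


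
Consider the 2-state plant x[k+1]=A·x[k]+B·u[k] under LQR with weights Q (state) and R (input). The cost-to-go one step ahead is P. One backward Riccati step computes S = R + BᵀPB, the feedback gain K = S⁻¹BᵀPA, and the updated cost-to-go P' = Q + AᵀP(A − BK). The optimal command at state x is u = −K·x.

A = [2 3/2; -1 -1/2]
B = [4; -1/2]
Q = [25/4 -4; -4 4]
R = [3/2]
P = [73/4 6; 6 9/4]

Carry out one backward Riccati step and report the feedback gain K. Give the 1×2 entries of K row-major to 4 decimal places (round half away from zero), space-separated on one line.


BᵀP = [70.0000 22.8750]
S = R + BᵀPB = [3/2] + [268.5625] = [270.0625]
BᵀPA = [117.1250 93.5625]
K = S⁻¹·BᵀPA = [0.4337 0.3464]
A−BK = [0.2652 0.1142; -0.7832 -0.3268]
AᵀP(A−BK) = [0.4534 0.2973; 0.2973 0.2105]
P' = Q + AᵀP(A−BK) = [6.7034 -3.7027; -3.7027 4.2105]
tr(P') = 10.9139

0.4337 0.3464


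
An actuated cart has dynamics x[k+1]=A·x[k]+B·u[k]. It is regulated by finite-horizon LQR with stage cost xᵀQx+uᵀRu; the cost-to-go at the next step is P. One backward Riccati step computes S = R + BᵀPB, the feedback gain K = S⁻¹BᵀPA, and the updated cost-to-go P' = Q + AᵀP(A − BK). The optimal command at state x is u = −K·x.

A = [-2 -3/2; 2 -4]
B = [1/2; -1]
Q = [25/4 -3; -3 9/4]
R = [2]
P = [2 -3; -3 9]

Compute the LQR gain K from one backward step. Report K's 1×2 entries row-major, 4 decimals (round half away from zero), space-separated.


-2.0000 2.4828

BᵀP = [4.0000 -10.5000]
S = R + BᵀPB = [2] + [12.5000] = [14.5000]
BᵀPA = [-29.0000 36.0000]
K = S⁻¹·BᵀPA = [-2.0000 2.4828]
A−BK = [-1.0000 -2.7414; 0.0000 -1.5172]
AᵀP(A−BK) = [10.0000 -9.0000; -9.0000 23.1207]
P' = Q + AᵀP(A−BK) = [16.2500 -12.0000; -12.0000 25.3707]
tr(P') = 41.6207


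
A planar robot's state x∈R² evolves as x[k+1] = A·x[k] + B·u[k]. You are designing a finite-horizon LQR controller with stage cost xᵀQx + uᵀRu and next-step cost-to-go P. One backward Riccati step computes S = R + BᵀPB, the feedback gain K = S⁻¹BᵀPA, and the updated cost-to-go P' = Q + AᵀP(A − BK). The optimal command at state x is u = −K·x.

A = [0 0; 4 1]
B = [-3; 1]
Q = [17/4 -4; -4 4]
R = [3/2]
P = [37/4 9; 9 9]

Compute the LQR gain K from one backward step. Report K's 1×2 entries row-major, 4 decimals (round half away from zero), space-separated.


BᵀP = [-18.7500 -18.0000]
S = R + BᵀPB = [3/2] + [38.2500] = [39.7500]
BᵀPA = [-72.0000 -18.0000]
K = S⁻¹·BᵀPA = [-1.8113 -0.4528]
A−BK = [-5.4340 -1.3585; 5.8113 1.4528]
AᵀP(A−BK) = [13.5849 3.3962; 3.3962 0.8491]
P' = Q + AᵀP(A−BK) = [17.8349 -0.6038; -0.6038 4.8491]
tr(P') = 22.6840

-1.8113 -0.4528


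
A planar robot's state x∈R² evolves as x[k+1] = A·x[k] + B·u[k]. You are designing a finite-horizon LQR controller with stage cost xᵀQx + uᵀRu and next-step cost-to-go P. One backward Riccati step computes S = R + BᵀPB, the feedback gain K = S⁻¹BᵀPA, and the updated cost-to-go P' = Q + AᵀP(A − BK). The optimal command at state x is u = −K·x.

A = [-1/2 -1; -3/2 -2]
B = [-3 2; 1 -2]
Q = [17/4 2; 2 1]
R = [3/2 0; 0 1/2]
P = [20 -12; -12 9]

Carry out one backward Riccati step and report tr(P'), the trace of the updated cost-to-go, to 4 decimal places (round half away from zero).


9.2992

BᵀP = [-72.0000 45.0000; 64.0000 -42.0000]
S = R + BᵀPB = [3/2 0; 0 1/2] + [261.0000 -234.0000; -234.0000 212.0000] = [262.5000 -234.0000; -234.0000 212.5000]
BᵀPA = [-31.5000 -18.0000; 31.0000 20.0000]
K = S⁻¹·BᵀPA = [0.5465 0.8339; 0.7476 1.0124]
A−BK = [-0.3559 -0.5230; -0.5512 -0.8091]
AᵀP(A−BK) = [1.2869 1.8837; 1.8837 2.7623]
P' = Q + AᵀP(A−BK) = [5.5369 3.8837; 3.8837 3.7623]
tr(P') = 9.2992


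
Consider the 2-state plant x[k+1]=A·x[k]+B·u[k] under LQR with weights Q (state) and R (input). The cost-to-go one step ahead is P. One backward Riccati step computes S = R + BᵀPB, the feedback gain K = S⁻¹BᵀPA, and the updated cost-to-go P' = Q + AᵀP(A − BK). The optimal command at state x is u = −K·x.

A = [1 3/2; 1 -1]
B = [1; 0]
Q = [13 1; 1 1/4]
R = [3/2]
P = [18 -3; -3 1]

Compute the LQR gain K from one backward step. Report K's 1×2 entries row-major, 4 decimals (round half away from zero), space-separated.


BᵀP = [18.0000 -3.0000]
S = R + BᵀPB = [3/2] + [18.0000] = [19.5000]
BᵀPA = [15.0000 30.0000]
K = S⁻¹·BᵀPA = [0.7692 1.5385]
A−BK = [0.2308 -0.0385; 1.0000 -1.0000]
AᵀP(A−BK) = [1.4615 1.4231; 1.4231 4.3462]
P' = Q + AᵀP(A−BK) = [14.4615 2.4231; 2.4231 4.5962]
tr(P') = 19.0577

0.7692 1.5385


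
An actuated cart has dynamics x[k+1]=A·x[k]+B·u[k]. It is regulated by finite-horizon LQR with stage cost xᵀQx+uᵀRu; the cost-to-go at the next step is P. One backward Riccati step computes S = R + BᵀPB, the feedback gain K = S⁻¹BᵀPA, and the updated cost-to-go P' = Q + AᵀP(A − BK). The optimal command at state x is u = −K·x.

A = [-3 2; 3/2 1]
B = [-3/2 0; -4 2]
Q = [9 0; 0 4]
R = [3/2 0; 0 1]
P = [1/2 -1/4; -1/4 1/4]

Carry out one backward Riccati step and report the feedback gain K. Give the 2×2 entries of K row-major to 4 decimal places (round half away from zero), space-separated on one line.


BᵀP = [0.2500 -0.6250; -0.5000 0.5000]
S = R + BᵀPB = [3/2 0; 0 1] + [2.1250 -1.2500; -1.2500 1.0000] = [3.6250 -1.2500; -1.2500 2.0000]
BᵀPA = [-1.6875 -0.1250; 2.2500 -0.5000]
K = S⁻¹·BᵀPA = [-0.0989 -0.1538; 1.0632 -0.3462]
A−BK = [-3.1484 1.7692; -1.0220 1.0769]
AᵀP(A−BK) = [4.7534 -2.1058; -2.1058 1.0577]
P' = Q + AᵀP(A−BK) = [13.7534 -2.1058; -2.1058 5.0577]
tr(P') = 18.8111

-0.0989 -0.1538 1.0632 -0.3462


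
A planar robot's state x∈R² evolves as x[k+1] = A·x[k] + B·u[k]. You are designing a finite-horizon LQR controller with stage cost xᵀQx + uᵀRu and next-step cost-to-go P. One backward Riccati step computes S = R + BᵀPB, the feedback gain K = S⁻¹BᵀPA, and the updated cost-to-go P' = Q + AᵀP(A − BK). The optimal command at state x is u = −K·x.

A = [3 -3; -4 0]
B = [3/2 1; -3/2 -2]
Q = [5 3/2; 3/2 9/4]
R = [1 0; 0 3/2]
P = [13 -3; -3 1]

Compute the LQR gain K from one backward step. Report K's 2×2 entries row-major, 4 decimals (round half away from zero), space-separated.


1.4579 -1.3458 0.8037 -0.2804

BᵀP = [24.0000 -6.0000; 19.0000 -5.0000]
S = R + BᵀPB = [1 0; 0 3/2] + [45.0000 36.0000; 36.0000 29.0000] = [46.0000 36.0000; 36.0000 30.5000]
BᵀPA = [96.0000 -72.0000; 77.0000 -57.0000]
K = S⁻¹·BᵀPA = [1.4579 -1.3458; 0.8037 -0.2804]
A−BK = [0.0093 -0.7009; -0.2056 -2.5794]
AᵀP(A−BK) = [3.1495 -2.2150; -2.2150 4.1215]
P' = Q + AᵀP(A−BK) = [8.1495 -0.7150; -0.7150 6.3715]
tr(P') = 14.5210


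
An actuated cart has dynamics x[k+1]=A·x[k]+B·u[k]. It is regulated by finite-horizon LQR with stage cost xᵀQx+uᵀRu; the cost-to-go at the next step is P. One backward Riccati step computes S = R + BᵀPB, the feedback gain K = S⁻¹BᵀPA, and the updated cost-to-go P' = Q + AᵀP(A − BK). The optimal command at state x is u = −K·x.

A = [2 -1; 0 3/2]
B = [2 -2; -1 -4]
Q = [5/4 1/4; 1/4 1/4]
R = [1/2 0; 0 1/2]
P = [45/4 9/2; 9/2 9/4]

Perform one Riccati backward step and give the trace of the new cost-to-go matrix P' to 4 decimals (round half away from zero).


BᵀP = [18.0000 6.7500; -40.5000 -18.0000]
S = R + BᵀPB = [1/2 0; 0 1/2] + [29.2500 -63.0000; -63.0000 153.0000] = [29.7500 -63.0000; -63.0000 153.5000]
BᵀPA = [36.0000 -7.8750; -81.0000 13.5000]
K = S⁻¹·BᵀPA = [0.7078 -0.5996; -0.2372 -0.1581]
A−BK = [0.1100 -0.1171; -0.2410 0.2679]
AᵀP(A−BK) = [0.3068 -0.2240; -0.2240 0.2257]
P' = Q + AᵀP(A−BK) = [1.5568 0.0260; 0.0260 0.4757]
tr(P') = 2.0325

2.0325


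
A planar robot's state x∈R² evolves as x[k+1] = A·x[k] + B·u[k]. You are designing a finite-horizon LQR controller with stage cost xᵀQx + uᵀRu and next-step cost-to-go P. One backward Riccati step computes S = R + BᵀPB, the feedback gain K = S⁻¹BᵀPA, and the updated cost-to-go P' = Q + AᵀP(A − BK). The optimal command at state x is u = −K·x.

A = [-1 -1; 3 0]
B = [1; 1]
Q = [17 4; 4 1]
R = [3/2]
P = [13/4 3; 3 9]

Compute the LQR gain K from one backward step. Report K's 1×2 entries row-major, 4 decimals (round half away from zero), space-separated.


1.5063 -0.3165

BᵀP = [6.2500 12.0000]
S = R + BᵀPB = [3/2] + [18.2500] = [19.7500]
BᵀPA = [29.7500 -6.2500]
K = S⁻¹·BᵀPA = [1.5063 -0.3165]
A−BK = [-2.5063 -0.6835; 1.4937 0.3165]
AᵀP(A−BK) = [21.4367 3.6646; 3.6646 1.2722]
P' = Q + AᵀP(A−BK) = [38.4367 7.6646; 7.6646 2.2722]
tr(P') = 40.7089


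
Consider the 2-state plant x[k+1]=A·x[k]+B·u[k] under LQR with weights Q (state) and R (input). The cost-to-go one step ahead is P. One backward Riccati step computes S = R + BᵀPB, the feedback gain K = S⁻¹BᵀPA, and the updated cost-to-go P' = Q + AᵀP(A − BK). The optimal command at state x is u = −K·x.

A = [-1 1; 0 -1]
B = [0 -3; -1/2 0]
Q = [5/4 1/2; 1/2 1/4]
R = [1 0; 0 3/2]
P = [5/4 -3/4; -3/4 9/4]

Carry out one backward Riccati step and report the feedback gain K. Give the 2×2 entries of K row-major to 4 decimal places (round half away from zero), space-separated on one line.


BᵀP = [0.3750 -1.1250; -3.7500 2.2500]
S = R + BᵀPB = [1 0; 0 3/2] + [0.5625 -1.1250; -1.1250 11.2500] = [1.5625 -1.1250; -1.1250 12.7500]
BᵀPA = [-0.3750 1.5000; 3.7500 -6.0000]
K = S⁻¹·BᵀPA = [-0.0302 0.6633; 0.2915 -0.4121]
A−BK = [-0.1256 -0.2362; -0.0151 -0.6683]
AᵀP(A−BK) = [0.1457 -0.2060; -0.2060 1.5327]
P' = Q + AᵀP(A−BK) = [1.3957 0.2940; 0.2940 1.7827]
tr(P') = 3.1784

-0.0302 0.6633 0.2915 -0.4121


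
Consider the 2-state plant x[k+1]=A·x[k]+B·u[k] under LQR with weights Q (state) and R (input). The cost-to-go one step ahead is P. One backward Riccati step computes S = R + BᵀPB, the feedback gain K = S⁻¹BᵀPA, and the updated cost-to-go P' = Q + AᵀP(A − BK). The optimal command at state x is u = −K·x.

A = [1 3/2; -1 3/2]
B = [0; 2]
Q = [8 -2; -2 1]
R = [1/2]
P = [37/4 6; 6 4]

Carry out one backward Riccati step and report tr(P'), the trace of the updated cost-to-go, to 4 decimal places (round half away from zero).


11.5473

BᵀP = [12.0000 8.0000]
S = R + BᵀPB = [1/2] + [16.0000] = [16.5000]
BᵀPA = [4.0000 30.0000]
K = S⁻¹·BᵀPA = [0.2424 1.8182]
A−BK = [1.0000 1.5000; -1.4848 -2.1364]
AᵀP(A−BK) = [0.2803 0.6023; 0.6023 2.2670]
P' = Q + AᵀP(A−BK) = [8.2803 -1.3977; -1.3977 3.2670]
tr(P') = 11.5473


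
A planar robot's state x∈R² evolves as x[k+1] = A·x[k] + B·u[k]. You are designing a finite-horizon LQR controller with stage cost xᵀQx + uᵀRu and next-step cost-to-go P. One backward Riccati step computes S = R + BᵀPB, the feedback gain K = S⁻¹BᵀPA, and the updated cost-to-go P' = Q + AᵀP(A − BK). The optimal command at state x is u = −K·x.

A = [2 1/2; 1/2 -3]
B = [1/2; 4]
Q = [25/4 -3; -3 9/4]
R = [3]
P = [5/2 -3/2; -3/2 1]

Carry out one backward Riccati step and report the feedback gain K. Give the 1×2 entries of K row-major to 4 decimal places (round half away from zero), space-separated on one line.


-0.5780 -0.8899

BᵀP = [-4.7500 3.2500]
S = R + BᵀPB = [3] + [10.6250] = [13.6250]
BᵀPA = [-7.8750 -12.1250]
K = S⁻¹·BᵀPA = [-0.5780 -0.8899]
A−BK = [2.2890 0.9450; 2.8119 0.5596]
AᵀP(A−BK) = [2.6984 2.6170; 2.6170 3.3349]
P' = Q + AᵀP(A−BK) = [8.9484 -0.3830; -0.3830 5.5849]
tr(P') = 14.5333


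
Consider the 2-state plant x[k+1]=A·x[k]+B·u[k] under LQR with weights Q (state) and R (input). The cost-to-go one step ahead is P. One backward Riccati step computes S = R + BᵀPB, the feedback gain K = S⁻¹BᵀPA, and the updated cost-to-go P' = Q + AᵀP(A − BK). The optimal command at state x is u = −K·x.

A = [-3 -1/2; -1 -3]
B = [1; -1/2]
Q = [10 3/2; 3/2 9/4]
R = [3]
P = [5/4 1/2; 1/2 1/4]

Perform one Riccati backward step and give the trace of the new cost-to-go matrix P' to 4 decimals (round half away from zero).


27.1322

BᵀP = [1.0000 0.3750]
S = R + BᵀPB = [3] + [0.8125] = [3.8125]
BᵀPA = [-3.3750 -1.6250]
K = S⁻¹·BᵀPA = [-0.8852 -0.4262]
A−BK = [-2.1148 -0.0738; -1.4426 -3.2131]
AᵀP(A−BK) = [11.5123 5.9365; 5.9365 3.3699]
P' = Q + AᵀP(A−BK) = [21.5123 7.4365; 7.4365 5.6199]
tr(P') = 27.1322


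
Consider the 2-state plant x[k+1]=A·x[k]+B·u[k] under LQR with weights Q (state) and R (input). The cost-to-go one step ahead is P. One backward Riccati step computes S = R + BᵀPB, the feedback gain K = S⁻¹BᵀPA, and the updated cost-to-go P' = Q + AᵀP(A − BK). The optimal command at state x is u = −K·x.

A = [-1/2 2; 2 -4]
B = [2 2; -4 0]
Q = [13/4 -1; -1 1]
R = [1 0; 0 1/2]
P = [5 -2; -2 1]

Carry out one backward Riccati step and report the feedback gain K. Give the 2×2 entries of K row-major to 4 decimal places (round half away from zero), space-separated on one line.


BᵀP = [18.0000 -8.0000; 10.0000 -4.0000]
S = R + BᵀPB = [1 0; 0 1/2] + [68.0000 36.0000; 36.0000 20.0000] = [69.0000 36.0000; 36.0000 20.5000]
BᵀPA = [-25.0000 68.0000; -13.0000 36.0000]
K = S⁻¹·BᵀPA = [-0.3755 0.8270; 0.0253 0.3038]
A−BK = [0.2004 -0.2616; 0.4979 -0.6920]
AᵀP(A−BK) = [0.1909 -0.3755; -0.3755 0.8270]
P' = Q + AᵀP(A−BK) = [3.4409 -1.3755; -1.3755 1.8270]
tr(P') = 5.2679

-0.3755 0.8270 0.0253 0.3038


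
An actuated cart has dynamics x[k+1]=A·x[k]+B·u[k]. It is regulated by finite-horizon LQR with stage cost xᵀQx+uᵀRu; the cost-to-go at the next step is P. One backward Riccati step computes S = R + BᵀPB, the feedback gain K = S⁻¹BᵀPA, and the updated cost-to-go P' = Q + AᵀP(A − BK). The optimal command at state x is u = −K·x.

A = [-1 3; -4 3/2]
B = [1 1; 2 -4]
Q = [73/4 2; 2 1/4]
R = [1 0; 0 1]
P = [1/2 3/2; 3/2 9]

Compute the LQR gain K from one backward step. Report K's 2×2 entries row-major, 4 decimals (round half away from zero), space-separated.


-0.7374 0.8638 0.6634 -0.0292

BᵀP = [3.5000 19.5000; -5.5000 -34.5000]
S = R + BᵀPB = [1 0; 0 1] + [42.5000 -74.5000; -74.5000 132.5000] = [43.5000 -74.5000; -74.5000 133.5000]
BᵀPA = [-81.5000 39.7500; 143.5000 -68.2500]
K = S⁻¹·BᵀPA = [-0.7374 0.8638; 0.6634 -0.0292]
A−BK = [-0.9261 2.1654; 0.1284 -0.3444]
AᵀP(A−BK) = [1.2043 -1.1615; -1.1615 1.9217]
P' = Q + AᵀP(A−BK) = [19.4543 0.8385; 0.8385 2.1717]
tr(P') = 21.6260


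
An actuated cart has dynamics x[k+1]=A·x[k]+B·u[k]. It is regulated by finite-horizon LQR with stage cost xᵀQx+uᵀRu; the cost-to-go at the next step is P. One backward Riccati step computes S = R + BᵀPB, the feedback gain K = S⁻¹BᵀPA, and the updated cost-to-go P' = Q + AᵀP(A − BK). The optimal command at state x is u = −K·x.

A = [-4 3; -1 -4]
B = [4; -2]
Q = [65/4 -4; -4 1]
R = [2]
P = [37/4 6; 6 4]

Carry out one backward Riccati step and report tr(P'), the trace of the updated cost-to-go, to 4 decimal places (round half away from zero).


BᵀP = [25.0000 16.0000]
S = R + BᵀPB = [2] + [68.0000] = [70.0000]
BᵀPA = [-116.0000 11.0000]
K = S⁻¹·BᵀPA = [-1.6571 0.1571]
A−BK = [2.6286 2.3714; -4.3143 -3.6857]
AᵀP(A−BK) = [7.7714 1.2286; 1.2286 1.5214]
P' = Q + AᵀP(A−BK) = [24.0214 -2.7714; -2.7714 2.5214]
tr(P') = 26.5429

26.5429


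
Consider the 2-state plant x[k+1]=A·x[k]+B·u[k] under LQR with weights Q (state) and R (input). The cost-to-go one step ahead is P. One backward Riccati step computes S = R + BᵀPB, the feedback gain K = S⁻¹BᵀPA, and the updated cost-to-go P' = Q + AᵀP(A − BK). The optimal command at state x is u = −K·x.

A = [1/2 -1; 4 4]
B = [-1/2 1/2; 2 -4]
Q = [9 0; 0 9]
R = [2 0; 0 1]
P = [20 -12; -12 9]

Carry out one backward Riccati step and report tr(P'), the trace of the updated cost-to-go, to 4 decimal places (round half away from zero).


BᵀP = [-34.0000 24.0000; 58.0000 -42.0000]
S = R + BᵀPB = [2 0; 0 1] + [65.0000 -113.0000; -113.0000 197.0000] = [67.0000 -113.0000; -113.0000 198.0000]
BᵀPA = [79.0000 130.0000; -139.0000 -226.0000]
K = S⁻¹·BᵀPA = [-0.1308 0.4064; -0.7767 -0.9095]
A−BK = [0.8229 -0.3421; 1.1549 -0.4507]
AᵀP(A−BK) = [3.3763 -0.5231; -0.5231 1.6258]
P' = Q + AᵀP(A−BK) = [12.3763 -0.5231; -0.5231 10.6258]
tr(P') = 23.0020

23.0020


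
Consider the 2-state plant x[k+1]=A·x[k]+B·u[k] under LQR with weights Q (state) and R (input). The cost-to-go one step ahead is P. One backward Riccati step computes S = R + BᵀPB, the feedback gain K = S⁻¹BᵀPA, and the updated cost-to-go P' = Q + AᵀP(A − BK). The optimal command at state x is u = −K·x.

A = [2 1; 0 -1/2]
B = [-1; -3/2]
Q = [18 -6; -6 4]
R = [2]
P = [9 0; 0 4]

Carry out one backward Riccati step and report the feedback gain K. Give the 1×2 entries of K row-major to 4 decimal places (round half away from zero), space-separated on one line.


BᵀP = [-9.0000 -6.0000]
S = R + BᵀPB = [2] + [18.0000] = [20.0000]
BᵀPA = [-18.0000 -6.0000]
K = S⁻¹·BᵀPA = [-0.9000 -0.3000]
A−BK = [1.1000 0.7000; -1.3500 -0.9500]
AᵀP(A−BK) = [19.8000 12.6000; 12.6000 8.2000]
P' = Q + AᵀP(A−BK) = [37.8000 6.6000; 6.6000 12.2000]
tr(P') = 50.0000

-0.9000 -0.3000


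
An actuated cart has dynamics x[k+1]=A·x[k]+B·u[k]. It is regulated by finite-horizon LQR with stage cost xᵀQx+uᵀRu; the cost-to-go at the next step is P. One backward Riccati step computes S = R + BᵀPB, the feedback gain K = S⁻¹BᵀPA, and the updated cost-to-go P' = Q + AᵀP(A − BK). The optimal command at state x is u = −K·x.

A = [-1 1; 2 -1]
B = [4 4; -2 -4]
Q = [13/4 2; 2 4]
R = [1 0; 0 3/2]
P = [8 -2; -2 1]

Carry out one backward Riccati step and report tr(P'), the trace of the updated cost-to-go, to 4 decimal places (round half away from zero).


7.7468

BᵀP = [36.0000 -10.0000; 40.0000 -12.0000]
S = R + BᵀPB = [1 0; 0 3/2] + [164.0000 184.0000; 184.0000 208.0000] = [165.0000 184.0000; 184.0000 209.5000]
BᵀPA = [-56.0000 46.0000; -64.0000 52.0000]
K = S⁻¹·BᵀPA = [0.0618 0.0970; -0.3598 0.1630]
A−BK = [0.1918 -0.0401; 0.6845 -0.1539]
AᵀP(A−BK) = [0.4357 -0.1349; -0.1349 0.0611]
P' = Q + AᵀP(A−BK) = [3.6857 1.8651; 1.8651 4.0611]
tr(P') = 7.7468


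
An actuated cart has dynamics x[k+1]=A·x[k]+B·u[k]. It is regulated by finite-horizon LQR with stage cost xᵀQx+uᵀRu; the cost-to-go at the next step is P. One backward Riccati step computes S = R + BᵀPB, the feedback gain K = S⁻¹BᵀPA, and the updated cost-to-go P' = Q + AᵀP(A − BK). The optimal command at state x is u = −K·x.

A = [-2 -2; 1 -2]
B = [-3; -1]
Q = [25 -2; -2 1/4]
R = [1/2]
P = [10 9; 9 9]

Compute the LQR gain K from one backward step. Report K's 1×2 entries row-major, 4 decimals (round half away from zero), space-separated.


0.2736 0.9772

BᵀP = [-39.0000 -36.0000]
S = R + BᵀPB = [1/2] + [153.0000] = [153.5000]
BᵀPA = [42.0000 150.0000]
K = S⁻¹·BᵀPA = [0.2736 0.9772]
A−BK = [-1.1792 0.9316; 1.2736 -1.0228]
AᵀP(A−BK) = [1.5081 -1.0423; -1.0423 1.4202]
P' = Q + AᵀP(A−BK) = [26.5081 -3.0423; -3.0423 1.6702]
tr(P') = 28.1783


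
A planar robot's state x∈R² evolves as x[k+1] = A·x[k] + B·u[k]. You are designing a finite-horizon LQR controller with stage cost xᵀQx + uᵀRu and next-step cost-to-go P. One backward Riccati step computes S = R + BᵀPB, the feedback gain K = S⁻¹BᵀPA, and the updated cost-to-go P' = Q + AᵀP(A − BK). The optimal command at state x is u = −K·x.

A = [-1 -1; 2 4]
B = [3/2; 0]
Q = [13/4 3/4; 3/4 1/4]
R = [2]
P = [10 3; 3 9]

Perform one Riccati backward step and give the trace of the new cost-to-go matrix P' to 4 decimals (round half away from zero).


BᵀP = [15.0000 4.5000]
S = R + BᵀPB = [2] + [22.5000] = [24.5000]
BᵀPA = [-6.0000 3.0000]
K = S⁻¹·BᵀPA = [-0.2449 0.1224]
A−BK = [-0.6327 -1.1837; 2.0000 4.0000]
AᵀP(A−BK) = [32.5306 64.7347; 64.7347 129.6327]
P' = Q + AᵀP(A−BK) = [35.7806 65.4847; 65.4847 129.8827]
tr(P') = 165.6633

165.6633


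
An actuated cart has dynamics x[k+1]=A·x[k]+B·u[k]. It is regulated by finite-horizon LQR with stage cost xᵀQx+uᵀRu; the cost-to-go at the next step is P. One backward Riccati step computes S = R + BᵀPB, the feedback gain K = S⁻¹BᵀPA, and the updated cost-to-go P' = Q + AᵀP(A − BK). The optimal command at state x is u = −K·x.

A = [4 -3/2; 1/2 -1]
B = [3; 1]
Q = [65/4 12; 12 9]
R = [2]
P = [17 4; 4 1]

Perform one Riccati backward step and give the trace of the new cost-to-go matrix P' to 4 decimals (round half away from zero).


29.0694

BᵀP = [55.0000 13.0000]
S = R + BᵀPB = [2] + [178.0000] = [180.0000]
BᵀPA = [226.5000 -95.5000]
K = S⁻¹·BᵀPA = [1.2583 -0.5306]
A−BK = [0.2250 0.0917; -0.7583 -0.4694]
AᵀP(A−BK) = [3.2375 -1.3292; -1.3292 0.5819]
P' = Q + AᵀP(A−BK) = [19.4875 10.6708; 10.6708 9.5819]
tr(P') = 29.0694


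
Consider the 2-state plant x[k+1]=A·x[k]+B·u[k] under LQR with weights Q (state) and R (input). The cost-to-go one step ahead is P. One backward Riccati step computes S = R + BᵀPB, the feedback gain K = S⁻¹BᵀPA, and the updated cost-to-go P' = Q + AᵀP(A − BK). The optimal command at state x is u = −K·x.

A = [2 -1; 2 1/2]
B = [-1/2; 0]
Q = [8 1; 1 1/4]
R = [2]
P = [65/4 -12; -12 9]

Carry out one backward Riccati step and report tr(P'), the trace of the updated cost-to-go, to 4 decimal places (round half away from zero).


20.3557

BᵀP = [-8.1250 6.0000]
S = R + BᵀPB = [2] + [4.0625] = [6.0625]
BᵀPA = [-4.2500 11.1250]
K = S⁻¹·BᵀPA = [-0.7010 1.8351]
A−BK = [1.6495 -0.0825; 2.0000 0.5000]
AᵀP(A−BK) = [2.0206 -3.7010; -3.7010 10.0851]
P' = Q + AᵀP(A−BK) = [10.0206 -2.7010; -2.7010 10.3351]
tr(P') = 20.3557


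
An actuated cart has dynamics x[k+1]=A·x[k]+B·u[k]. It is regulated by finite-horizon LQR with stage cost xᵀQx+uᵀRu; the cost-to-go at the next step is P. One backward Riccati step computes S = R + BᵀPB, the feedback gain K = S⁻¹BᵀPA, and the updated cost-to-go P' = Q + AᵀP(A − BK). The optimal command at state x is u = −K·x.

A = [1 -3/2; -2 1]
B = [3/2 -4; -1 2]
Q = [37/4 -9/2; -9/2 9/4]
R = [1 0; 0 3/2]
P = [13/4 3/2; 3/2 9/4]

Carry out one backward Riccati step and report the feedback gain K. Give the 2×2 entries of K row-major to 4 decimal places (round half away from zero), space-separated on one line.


0.6927 -0.2474 0.0611 0.2639

BᵀP = [3.3750 0.0000; -10.0000 -1.5000]
S = R + BᵀPB = [1 0; 0 3/2] + [5.0625 -13.5000; -13.5000 37.0000] = [6.0625 -13.5000; -13.5000 38.5000]
BᵀPA = [3.3750 -5.0625; -7.0000 13.5000]
K = S⁻¹·BᵀPA = [0.6927 -0.2474; 0.0611 0.2639]
A−BK = [0.2053 -0.0733; -1.4294 0.2248]
AᵀP(A−BK) = [4.3396 -0.6927; -0.6927 0.2474]
P' = Q + AᵀP(A−BK) = [13.5896 -5.1927; -5.1927 2.4974]
tr(P') = 16.0870


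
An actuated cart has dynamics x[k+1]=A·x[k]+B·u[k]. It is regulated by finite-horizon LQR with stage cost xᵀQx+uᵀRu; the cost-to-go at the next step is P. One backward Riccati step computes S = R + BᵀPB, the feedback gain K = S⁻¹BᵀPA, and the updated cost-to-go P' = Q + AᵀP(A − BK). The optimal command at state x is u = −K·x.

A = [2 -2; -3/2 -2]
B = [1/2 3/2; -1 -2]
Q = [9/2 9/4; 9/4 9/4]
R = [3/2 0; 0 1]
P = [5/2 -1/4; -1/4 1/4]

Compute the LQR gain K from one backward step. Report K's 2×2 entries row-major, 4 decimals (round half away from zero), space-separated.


BᵀP = [1.5000 -0.3750; 4.2500 -0.8750]
S = R + BᵀPB = [3/2 0; 0 1] + [1.1250 3.0000; 3.0000 8.1250] = [2.6250 3.0000; 3.0000 9.1250]
BᵀPA = [3.5625 -2.2500; 9.8125 -6.7500]
K = S⁻¹·BᵀPA = [0.2053 -0.0188; 1.0078 -0.7335]
A−BK = [0.3856 -0.8903; 0.7210 -3.4859]
AᵀP(A−BK) = [1.4416 -1.7351; -1.7351 4.0063]
P' = Q + AᵀP(A−BK) = [5.9416 0.5149; 0.5149 6.2563]
tr(P') = 12.1979

0.2053 -0.0188 1.0078 -0.7335


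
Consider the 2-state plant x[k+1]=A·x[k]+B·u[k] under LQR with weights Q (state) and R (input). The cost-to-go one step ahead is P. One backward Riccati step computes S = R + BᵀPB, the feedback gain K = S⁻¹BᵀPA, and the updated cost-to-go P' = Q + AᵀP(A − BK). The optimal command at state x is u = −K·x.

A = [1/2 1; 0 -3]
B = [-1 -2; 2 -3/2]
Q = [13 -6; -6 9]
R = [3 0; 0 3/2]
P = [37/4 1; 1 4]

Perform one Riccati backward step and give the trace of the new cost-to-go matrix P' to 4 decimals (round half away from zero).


BᵀP = [-7.2500 7.0000; -20.0000 -8.0000]
S = R + BᵀPB = [3 0; 0 3/2] + [21.2500 4.0000; 4.0000 52.0000] = [24.2500 4.0000; 4.0000 53.5000]
BᵀPA = [-3.6250 -28.2500; -10.0000 4.0000]
K = S⁻¹·BᵀPA = [-0.1201 -1.1920; -0.1779 0.1639]
A−BK = [0.0240 0.1358; -0.0266 -0.3702]
AᵀP(A−BK) = [0.0977 0.4429; 0.4429 4.9210]
P' = Q + AᵀP(A−BK) = [13.0977 -5.5571; -5.5571 13.9210]
tr(P') = 27.0187

27.0187


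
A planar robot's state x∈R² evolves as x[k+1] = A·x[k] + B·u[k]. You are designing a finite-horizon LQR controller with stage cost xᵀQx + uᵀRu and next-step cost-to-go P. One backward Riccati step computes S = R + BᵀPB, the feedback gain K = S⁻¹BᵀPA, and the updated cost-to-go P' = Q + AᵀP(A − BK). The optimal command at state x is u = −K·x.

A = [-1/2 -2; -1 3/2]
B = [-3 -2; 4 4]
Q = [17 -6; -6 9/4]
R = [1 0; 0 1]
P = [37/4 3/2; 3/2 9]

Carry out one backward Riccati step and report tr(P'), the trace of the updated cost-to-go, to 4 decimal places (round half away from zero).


BᵀP = [-21.7500 31.5000; -12.5000 33.0000]
S = R + BᵀPB = [1 0; 0 1] + [191.2500 169.5000; 169.5000 157.0000] = [192.2500 169.5000; 169.5000 158.0000]
BᵀPA = [-20.6250 90.7500; -26.7500 74.5000]
K = S⁻¹·BᵀPA = [0.7752 1.0398; -1.0009 -0.6440]
A−BK = [-0.1763 -0.1685; -0.0971 -0.0833]
AᵀP(A−BK) = [2.0263 1.8448; 1.8448 1.8632]
P' = Q + AᵀP(A−BK) = [19.0263 -4.1552; -4.1552 4.1132]
tr(P') = 23.1396

23.1396


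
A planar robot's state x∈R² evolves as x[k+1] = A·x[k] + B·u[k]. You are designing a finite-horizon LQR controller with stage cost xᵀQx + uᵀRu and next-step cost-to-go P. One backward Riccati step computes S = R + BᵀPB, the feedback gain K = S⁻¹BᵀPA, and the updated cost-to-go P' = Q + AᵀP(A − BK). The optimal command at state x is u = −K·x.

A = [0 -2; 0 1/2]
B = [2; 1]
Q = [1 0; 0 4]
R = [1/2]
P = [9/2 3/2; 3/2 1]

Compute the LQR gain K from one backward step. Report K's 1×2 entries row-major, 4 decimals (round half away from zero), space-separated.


0.0000 -0.7451

BᵀP = [10.5000 4.0000]
S = R + BᵀPB = [1/2] + [25.0000] = [25.5000]
BᵀPA = [0.0000 -19.0000]
K = S⁻¹·BᵀPA = [0.0000 -0.7451]
A−BK = [0.0000 -0.5098; 0.0000 1.2451]
AᵀP(A−BK) = [0.0000 0.0000; 0.0000 1.0931]
P' = Q + AᵀP(A−BK) = [1.0000 0.0000; 0.0000 5.0931]
tr(P') = 6.0931


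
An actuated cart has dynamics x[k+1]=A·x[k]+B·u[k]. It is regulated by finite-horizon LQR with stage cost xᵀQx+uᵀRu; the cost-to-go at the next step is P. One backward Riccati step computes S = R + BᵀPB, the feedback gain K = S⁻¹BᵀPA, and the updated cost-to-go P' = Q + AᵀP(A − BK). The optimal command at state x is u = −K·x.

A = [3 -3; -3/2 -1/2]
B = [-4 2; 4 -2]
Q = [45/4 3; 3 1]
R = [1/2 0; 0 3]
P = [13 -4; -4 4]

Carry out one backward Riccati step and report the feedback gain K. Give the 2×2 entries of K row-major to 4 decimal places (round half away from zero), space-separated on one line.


BᵀP = [-68.0000 32.0000; 34.0000 -16.0000]
S = R + BᵀPB = [1/2 0; 0 3] + [400.0000 -200.0000; -200.0000 100.0000] = [400.5000 -200.0000; -200.0000 103.0000]
BᵀPA = [-252.0000 188.0000; 126.0000 -94.0000]
K = S⁻¹·BᵀPA = [-0.6041 0.4507; 0.0503 -0.0376]
A−BK = [0.4830 -1.1223; 1.0170 -2.3777]
AᵀP(A−BK) = [3.4303 -7.7020; -7.7020 17.7459]
P' = Q + AᵀP(A−BK) = [14.6803 -4.7020; -4.7020 18.7459]
tr(P') = 33.4262

-0.6041 0.4507 0.0503 -0.0376


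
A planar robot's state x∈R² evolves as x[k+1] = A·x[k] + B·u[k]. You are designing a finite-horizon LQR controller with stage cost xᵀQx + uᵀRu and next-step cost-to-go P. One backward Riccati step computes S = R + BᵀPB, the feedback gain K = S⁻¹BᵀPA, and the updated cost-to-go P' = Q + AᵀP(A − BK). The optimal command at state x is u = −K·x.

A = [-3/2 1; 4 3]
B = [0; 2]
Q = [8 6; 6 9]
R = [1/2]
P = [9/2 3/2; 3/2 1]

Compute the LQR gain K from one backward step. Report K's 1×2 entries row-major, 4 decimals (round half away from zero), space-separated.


0.7778 2.0000

BᵀP = [3.0000 2.0000]
S = R + BᵀPB = [1/2] + [4.0000] = [4.5000]
BᵀPA = [3.5000 9.0000]
K = S⁻¹·BᵀPA = [0.7778 2.0000]
A−BK = [-1.5000 1.0000; 2.4444 -1.0000]
AᵀP(A−BK) = [5.4028 -2.5000; -2.5000 4.5000]
P' = Q + AᵀP(A−BK) = [13.4028 3.5000; 3.5000 13.5000]
tr(P') = 26.9028


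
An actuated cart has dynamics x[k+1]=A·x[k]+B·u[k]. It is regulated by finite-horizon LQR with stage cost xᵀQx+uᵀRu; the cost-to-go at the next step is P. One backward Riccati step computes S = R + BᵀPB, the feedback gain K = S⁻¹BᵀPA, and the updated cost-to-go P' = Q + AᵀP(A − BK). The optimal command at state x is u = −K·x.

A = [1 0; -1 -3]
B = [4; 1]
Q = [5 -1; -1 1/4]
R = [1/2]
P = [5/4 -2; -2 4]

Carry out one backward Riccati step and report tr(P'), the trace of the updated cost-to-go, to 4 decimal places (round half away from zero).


BᵀP = [3.0000 -4.0000]
S = R + BᵀPB = [1/2] + [8.0000] = [8.5000]
BᵀPA = [7.0000 12.0000]
K = S⁻¹·BᵀPA = [0.8235 1.4118]
A−BK = [-2.2941 -5.6471; -1.8235 -4.4118]
AᵀP(A−BK) = [3.4853 8.1176; 8.1176 19.0588]
P' = Q + AᵀP(A−BK) = [8.4853 7.1176; 7.1176 19.3088]
tr(P') = 27.7941

27.7941


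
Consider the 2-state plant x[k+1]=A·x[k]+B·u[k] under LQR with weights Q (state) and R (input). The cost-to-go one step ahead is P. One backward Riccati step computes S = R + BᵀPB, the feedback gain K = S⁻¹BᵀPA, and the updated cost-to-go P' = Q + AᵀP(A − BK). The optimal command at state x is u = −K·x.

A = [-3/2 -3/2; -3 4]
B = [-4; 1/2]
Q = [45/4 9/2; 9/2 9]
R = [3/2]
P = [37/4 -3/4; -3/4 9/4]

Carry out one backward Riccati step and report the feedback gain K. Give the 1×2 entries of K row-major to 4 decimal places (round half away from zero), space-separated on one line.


BᵀP = [-37.3750 4.1250]
S = R + BᵀPB = [3/2] + [151.5625] = [153.0625]
BᵀPA = [43.6875 72.5625]
K = S⁻¹·BᵀPA = [0.2854 0.4741]
A−BK = [-0.3583 0.3963; -3.1427 3.7630]
AᵀP(A−BK) = [21.8431 -25.7735; -25.7735 31.4127]
P' = Q + AᵀP(A−BK) = [33.0931 -21.2735; -21.2735 40.4127]
tr(P') = 73.5058

0.2854 0.4741
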